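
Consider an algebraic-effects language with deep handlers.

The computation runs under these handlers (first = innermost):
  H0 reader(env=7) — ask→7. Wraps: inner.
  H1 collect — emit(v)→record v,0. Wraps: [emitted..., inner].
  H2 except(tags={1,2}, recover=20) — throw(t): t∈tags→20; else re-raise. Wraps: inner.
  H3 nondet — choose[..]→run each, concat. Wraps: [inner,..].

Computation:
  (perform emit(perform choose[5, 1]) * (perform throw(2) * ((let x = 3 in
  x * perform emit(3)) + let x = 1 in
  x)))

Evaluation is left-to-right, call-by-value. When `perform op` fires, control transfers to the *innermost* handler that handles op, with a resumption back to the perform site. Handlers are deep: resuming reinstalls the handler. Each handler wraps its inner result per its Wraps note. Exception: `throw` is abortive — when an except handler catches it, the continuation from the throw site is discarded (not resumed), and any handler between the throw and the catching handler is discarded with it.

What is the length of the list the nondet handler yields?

Answer: 2

Working:
choose[5, 1] @ H3
  branch[0] choose=5:
    emit(5) @ H1 ⇒ out+=5
    throw(2) @ H2 caught ⇒ 20
    H3 returns [20]
  branch[1] choose=1:
    emit(1) @ H1 ⇒ out+=1
    throw(2) @ H2 caught ⇒ 20
    H3 returns [20]
= [20, 20]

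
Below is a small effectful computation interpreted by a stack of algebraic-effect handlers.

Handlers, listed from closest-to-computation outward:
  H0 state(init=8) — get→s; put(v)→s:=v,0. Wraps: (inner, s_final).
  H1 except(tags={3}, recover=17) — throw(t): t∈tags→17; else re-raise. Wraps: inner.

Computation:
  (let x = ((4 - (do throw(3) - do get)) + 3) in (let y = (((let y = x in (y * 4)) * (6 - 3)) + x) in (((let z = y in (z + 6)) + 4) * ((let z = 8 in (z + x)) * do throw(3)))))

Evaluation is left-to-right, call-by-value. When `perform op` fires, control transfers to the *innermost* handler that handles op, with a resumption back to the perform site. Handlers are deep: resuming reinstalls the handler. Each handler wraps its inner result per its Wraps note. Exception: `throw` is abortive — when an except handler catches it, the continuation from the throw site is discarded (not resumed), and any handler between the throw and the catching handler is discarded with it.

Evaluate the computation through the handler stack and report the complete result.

Step-by-step:
throw(3) @ H1 caught ⇒ 17
= 17

Answer: 17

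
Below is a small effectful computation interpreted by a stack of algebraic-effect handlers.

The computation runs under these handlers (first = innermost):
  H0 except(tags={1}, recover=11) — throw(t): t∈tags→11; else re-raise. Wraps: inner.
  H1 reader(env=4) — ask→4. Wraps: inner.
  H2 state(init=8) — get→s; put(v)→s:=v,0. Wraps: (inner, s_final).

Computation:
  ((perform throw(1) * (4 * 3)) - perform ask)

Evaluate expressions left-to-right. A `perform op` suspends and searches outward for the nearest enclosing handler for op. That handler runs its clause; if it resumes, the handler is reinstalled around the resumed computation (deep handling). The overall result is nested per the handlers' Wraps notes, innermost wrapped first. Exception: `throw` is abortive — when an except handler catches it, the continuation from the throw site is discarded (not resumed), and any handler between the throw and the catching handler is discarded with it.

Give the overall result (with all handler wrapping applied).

Answer: (11, 8)

Working:
throw(1) @ H0 caught ⇒ 11
H1 returns 11
H2 returns (11, 8)
= (11, 8)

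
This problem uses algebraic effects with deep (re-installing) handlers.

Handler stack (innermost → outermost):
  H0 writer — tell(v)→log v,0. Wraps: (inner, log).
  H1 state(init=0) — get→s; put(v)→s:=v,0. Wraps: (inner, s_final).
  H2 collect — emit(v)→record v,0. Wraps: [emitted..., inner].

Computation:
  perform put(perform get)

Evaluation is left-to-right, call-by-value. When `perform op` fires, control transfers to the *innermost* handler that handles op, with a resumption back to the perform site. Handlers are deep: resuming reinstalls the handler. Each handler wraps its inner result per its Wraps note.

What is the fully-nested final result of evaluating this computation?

Step-by-step:
get @ H1 ⇒ 0
put(0) @ H1 ⇒ s:=0
H0 returns (0, ())
H1 returns ((0, ()), 0)
H2 returns [((0, ()), 0)]
= [((0, ()), 0)]

Answer: [((0, ()), 0)]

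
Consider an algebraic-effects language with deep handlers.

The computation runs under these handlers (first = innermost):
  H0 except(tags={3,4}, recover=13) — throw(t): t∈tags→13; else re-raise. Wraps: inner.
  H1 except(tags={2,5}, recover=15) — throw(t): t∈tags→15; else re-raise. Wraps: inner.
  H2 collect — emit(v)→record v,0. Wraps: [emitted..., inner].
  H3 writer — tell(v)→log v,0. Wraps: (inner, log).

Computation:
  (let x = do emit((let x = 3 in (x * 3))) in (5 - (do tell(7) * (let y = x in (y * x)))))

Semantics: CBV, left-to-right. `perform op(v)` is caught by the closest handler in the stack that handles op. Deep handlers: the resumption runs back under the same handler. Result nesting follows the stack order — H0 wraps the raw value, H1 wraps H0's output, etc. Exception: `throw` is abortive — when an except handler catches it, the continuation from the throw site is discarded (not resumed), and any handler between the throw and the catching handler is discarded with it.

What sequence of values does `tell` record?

Answer: (7)

Evaluation trace:
emit(9) @ H2 ⇒ out+=9
tell(7) @ H3 ⇒ log+=7
H0 returns 5
H1 returns 5
H2 returns [9, 5]
H3 returns ([9, 5], (7))
= ([9, 5], (7))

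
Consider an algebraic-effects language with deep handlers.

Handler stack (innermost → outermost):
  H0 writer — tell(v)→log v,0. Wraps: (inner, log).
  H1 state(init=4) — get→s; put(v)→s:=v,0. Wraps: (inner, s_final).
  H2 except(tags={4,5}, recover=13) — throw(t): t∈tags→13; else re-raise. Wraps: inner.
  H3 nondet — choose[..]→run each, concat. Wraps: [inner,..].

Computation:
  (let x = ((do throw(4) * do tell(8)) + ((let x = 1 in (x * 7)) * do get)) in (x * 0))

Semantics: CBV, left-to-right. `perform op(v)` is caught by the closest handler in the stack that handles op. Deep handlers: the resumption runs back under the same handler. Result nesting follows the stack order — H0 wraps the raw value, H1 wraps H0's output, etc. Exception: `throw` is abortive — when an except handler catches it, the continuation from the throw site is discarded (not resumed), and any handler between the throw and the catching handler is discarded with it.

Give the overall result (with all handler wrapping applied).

Answer: [13]

Step-by-step:
throw(4) @ H2 caught ⇒ 13
H3 returns [13]
= [13]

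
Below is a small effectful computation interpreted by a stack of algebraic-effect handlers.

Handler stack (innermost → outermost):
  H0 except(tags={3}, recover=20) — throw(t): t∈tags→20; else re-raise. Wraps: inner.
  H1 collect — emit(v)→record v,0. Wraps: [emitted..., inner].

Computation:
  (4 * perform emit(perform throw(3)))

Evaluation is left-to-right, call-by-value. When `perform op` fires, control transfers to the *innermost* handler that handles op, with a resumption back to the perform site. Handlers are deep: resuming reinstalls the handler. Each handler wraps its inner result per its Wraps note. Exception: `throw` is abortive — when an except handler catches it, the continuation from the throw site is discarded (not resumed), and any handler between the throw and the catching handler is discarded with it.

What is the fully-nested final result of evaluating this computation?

Evaluation trace:
throw(3) @ H0 caught ⇒ 20
H1 returns [20]
= [20]

Answer: [20]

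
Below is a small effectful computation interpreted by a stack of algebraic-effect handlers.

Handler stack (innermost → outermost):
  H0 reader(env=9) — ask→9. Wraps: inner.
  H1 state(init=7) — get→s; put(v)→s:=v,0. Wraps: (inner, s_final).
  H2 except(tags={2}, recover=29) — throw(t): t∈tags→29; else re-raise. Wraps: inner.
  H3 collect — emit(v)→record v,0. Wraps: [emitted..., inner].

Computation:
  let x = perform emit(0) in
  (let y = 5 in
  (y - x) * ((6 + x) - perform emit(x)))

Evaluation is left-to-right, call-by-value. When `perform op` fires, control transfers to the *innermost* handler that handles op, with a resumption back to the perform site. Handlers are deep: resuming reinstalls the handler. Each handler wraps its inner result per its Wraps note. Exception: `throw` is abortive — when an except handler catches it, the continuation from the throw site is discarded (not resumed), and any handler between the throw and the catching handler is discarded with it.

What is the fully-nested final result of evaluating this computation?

Answer: [0, 0, (30, 7)]

Working:
emit(0) @ H3 ⇒ out+=0
emit(0) @ H3 ⇒ out+=0
H0 returns 30
H1 returns (30, 7)
H2 returns (30, 7)
H3 returns [0, 0, (30, 7)]
= [0, 0, (30, 7)]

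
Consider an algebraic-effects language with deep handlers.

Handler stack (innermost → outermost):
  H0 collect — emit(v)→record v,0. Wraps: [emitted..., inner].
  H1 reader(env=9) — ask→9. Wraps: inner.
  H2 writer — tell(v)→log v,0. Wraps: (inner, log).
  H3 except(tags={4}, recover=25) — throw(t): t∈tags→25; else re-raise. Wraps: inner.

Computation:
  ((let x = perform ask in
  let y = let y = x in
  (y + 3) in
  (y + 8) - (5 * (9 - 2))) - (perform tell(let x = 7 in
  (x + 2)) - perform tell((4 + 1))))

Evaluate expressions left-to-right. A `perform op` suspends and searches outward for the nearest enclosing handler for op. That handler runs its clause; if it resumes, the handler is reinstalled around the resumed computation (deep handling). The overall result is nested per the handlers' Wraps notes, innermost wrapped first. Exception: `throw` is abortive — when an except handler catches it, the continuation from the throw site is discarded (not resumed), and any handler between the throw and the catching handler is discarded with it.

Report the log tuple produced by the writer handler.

Answer: (9, 5)

Step-by-step:
ask @ H1 ⇒ 9
tell(9) @ H2 ⇒ log+=9
tell(5) @ H2 ⇒ log+=5
H0 returns [-15]
H1 returns [-15]
H2 returns ([-15], (9, 5))
H3 returns ([-15], (9, 5))
= ([-15], (9, 5))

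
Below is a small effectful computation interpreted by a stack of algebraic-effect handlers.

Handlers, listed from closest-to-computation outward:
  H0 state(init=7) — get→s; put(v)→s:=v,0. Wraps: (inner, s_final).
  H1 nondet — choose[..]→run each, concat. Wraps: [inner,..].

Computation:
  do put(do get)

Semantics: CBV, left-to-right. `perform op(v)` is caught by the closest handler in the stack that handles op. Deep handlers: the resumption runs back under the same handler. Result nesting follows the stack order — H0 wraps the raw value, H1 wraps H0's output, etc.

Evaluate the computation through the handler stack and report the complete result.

Answer: [(0, 7)]

Step-by-step:
get @ H0 ⇒ 7
put(7) @ H0 ⇒ s:=7
H0 returns (0, 7)
H1 returns [(0, 7)]
= [(0, 7)]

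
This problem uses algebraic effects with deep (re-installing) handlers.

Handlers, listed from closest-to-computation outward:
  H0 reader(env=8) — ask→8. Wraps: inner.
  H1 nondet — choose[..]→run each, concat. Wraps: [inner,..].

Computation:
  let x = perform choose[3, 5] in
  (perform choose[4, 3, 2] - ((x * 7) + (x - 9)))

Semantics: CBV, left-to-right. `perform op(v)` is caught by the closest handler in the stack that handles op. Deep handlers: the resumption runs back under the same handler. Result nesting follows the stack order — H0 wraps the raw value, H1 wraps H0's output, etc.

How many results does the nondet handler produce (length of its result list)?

Answer: 6

Step-by-step:
choose[3, 5] @ H1
  branch[0] choose=3:
    choose[4, 3, 2] @ H1
      branch[0] choose=4:
        H0 returns -11
        H1 returns [-11]
      branch[1] choose=3:
        H0 returns -12
        H1 returns [-12]
      branch[2] choose=2:
        H0 returns -13
        H1 returns [-13]
  branch[1] choose=5:
    choose[4, 3, 2] @ H1
      branch[0] choose=4:
        H0 returns -27
        H1 returns [-27]
      branch[1] choose=3:
        H0 returns -28
        H1 returns [-28]
      branch[2] choose=2:
        H0 returns -29
        H1 returns [-29]
= [-11, -12, -13, -27, -28, -29]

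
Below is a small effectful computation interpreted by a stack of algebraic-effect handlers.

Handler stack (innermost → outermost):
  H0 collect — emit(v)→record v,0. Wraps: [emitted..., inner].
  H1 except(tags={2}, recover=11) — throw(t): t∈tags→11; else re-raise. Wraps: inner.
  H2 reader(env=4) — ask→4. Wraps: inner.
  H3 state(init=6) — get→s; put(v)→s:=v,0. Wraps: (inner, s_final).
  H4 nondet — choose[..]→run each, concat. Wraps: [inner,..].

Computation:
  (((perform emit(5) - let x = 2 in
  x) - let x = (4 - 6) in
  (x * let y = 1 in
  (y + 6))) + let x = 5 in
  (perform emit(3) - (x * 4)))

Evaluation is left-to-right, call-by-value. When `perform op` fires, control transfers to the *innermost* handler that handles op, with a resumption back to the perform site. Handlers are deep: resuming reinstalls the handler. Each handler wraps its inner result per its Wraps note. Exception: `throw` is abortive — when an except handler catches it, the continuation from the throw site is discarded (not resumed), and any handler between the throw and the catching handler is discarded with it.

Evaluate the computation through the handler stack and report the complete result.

Answer: [([5, 3, -8], 6)]

Working:
emit(5) @ H0 ⇒ out+=5
emit(3) @ H0 ⇒ out+=3
H0 returns [5, 3, -8]
H1 returns [5, 3, -8]
H2 returns [5, 3, -8]
H3 returns ([5, 3, -8], 6)
H4 returns [([5, 3, -8], 6)]
= [([5, 3, -8], 6)]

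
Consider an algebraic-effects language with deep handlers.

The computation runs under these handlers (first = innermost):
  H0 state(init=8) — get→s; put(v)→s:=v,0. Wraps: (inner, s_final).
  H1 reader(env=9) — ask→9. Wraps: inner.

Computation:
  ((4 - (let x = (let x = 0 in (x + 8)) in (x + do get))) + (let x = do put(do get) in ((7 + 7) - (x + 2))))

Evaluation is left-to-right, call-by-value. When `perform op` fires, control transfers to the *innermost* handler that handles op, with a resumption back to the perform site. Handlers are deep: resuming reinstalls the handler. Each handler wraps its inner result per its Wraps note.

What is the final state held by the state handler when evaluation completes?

Working:
get @ H0 ⇒ 8
get @ H0 ⇒ 8
put(8) @ H0 ⇒ s:=8
H0 returns (0, 8)
H1 returns (0, 8)
= (0, 8)

Answer: 8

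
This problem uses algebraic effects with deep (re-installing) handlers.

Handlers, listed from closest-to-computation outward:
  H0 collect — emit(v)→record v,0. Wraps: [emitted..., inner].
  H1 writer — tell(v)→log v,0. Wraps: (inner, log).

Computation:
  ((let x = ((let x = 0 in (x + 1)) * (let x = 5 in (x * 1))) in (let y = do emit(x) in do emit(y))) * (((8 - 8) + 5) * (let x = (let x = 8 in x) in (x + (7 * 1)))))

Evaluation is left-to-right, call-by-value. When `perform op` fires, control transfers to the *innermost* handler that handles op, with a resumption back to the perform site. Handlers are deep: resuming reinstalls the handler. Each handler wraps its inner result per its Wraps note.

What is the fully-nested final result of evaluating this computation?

Answer: ([5, 0, 0], ())

Working:
emit(5) @ H0 ⇒ out+=5
emit(0) @ H0 ⇒ out+=0
H0 returns [5, 0, 0]
H1 returns ([5, 0, 0], ())
= ([5, 0, 0], ())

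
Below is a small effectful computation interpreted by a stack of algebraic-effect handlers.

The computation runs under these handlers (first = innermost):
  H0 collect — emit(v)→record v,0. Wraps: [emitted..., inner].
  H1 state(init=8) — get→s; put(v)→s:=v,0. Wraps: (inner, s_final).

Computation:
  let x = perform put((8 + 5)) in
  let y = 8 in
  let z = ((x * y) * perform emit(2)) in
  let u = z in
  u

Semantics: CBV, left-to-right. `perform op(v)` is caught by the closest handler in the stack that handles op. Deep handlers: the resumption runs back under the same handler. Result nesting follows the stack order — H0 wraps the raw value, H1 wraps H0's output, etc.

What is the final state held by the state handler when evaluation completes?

Answer: 13

Evaluation trace:
put(13) @ H1 ⇒ s:=13
emit(2) @ H0 ⇒ out+=2
H0 returns [2, 0]
H1 returns ([2, 0], 13)
= ([2, 0], 13)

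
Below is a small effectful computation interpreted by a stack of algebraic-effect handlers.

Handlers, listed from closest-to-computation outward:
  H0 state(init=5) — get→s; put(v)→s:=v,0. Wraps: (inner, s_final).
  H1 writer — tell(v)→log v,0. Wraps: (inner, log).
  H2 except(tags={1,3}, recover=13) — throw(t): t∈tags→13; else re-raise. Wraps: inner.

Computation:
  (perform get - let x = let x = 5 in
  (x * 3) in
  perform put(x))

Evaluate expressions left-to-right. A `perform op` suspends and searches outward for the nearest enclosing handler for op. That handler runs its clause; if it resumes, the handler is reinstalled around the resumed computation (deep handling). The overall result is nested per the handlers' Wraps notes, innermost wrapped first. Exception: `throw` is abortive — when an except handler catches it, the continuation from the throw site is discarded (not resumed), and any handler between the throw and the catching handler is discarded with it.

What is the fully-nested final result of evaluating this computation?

Answer: ((5, 15), ())

Working:
get @ H0 ⇒ 5
put(15) @ H0 ⇒ s:=15
H0 returns (5, 15)
H1 returns ((5, 15), ())
H2 returns ((5, 15), ())
= ((5, 15), ())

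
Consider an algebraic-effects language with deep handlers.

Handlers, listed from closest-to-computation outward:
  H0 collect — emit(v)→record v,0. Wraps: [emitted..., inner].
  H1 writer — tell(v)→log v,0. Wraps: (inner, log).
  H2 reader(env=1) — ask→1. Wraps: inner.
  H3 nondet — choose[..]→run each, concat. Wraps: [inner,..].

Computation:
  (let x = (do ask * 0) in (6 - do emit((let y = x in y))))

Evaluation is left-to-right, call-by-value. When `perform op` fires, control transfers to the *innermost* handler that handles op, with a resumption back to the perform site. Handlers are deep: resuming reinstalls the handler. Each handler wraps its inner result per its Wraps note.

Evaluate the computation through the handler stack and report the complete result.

Answer: [([0, 6], ())]

Working:
ask @ H2 ⇒ 1
emit(0) @ H0 ⇒ out+=0
H0 returns [0, 6]
H1 returns ([0, 6], ())
H2 returns ([0, 6], ())
H3 returns [([0, 6], ())]
= [([0, 6], ())]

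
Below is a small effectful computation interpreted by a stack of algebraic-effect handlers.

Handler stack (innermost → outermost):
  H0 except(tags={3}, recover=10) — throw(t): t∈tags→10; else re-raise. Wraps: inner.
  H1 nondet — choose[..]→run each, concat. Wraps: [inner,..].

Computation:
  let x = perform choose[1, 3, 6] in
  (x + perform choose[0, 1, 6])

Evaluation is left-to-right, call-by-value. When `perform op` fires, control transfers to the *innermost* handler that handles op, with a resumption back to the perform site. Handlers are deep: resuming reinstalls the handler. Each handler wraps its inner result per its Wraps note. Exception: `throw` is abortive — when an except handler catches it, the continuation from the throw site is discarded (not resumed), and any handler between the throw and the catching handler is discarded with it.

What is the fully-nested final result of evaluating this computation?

Step-by-step:
choose[1, 3, 6] @ H1
  branch[0] choose=1:
    choose[0, 1, 6] @ H1
      branch[0] choose=0:
        H0 returns 1
        H1 returns [1]
      branch[1] choose=1:
        H0 returns 2
        H1 returns [2]
      branch[2] choose=6:
        H0 returns 7
        H1 returns [7]
  branch[1] choose=3:
    choose[0, 1, 6] @ H1
      branch[0] choose=0:
        H0 returns 3
        H1 returns [3]
      branch[1] choose=1:
        H0 returns 4
        H1 returns [4]
      branch[2] choose=6:
        H0 returns 9
        H1 returns [9]
  branch[2] choose=6:
    choose[0, 1, 6] @ H1
      branch[0] choose=0:
        H0 returns 6
        H1 returns [6]
      branch[1] choose=1:
        H0 returns 7
        H1 returns [7]
      branch[2] choose=6:
        H0 returns 12
        H1 returns [12]
= [1, 2, 7, 3, 4, 9, 6, 7, 12]

Answer: [1, 2, 7, 3, 4, 9, 6, 7, 12]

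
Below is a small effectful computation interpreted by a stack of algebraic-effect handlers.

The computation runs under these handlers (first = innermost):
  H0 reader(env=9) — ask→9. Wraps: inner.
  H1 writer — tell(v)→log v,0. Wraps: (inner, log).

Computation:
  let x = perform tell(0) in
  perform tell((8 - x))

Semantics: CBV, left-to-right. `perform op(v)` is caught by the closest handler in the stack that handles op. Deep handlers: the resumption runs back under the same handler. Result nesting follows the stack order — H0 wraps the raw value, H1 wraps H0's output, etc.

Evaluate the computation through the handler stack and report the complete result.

Answer: (0, (0, 8))

Working:
tell(0) @ H1 ⇒ log+=0
tell(8) @ H1 ⇒ log+=8
H0 returns 0
H1 returns (0, (0, 8))
= (0, (0, 8))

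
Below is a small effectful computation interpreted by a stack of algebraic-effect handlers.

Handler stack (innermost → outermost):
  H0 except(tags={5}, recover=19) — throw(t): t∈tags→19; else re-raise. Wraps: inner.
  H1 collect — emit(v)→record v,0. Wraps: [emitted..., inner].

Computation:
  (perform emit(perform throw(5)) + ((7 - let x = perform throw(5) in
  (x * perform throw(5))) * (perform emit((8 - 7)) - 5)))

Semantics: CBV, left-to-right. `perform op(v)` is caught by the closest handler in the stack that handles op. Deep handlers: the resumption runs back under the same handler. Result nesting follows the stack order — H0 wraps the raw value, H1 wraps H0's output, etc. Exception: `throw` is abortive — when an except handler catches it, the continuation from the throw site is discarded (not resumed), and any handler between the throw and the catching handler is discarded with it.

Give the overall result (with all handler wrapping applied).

Answer: [19]

Step-by-step:
throw(5) @ H0 caught ⇒ 19
H1 returns [19]
= [19]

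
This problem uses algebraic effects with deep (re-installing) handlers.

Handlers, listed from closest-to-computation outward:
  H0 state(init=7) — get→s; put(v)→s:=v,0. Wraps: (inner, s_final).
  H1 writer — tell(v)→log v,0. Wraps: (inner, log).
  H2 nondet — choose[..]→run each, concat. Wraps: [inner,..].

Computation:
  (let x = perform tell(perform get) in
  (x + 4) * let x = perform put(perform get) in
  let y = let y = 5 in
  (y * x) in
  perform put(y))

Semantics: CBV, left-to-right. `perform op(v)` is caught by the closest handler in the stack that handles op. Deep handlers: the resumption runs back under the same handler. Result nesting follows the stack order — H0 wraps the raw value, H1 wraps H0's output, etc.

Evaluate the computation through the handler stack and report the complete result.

Answer: [((0, 0), (7))]

Evaluation trace:
get @ H0 ⇒ 7
tell(7) @ H1 ⇒ log+=7
get @ H0 ⇒ 7
put(7) @ H0 ⇒ s:=7
put(0) @ H0 ⇒ s:=0
H0 returns (0, 0)
H1 returns ((0, 0), (7))
H2 returns [((0, 0), (7))]
= [((0, 0), (7))]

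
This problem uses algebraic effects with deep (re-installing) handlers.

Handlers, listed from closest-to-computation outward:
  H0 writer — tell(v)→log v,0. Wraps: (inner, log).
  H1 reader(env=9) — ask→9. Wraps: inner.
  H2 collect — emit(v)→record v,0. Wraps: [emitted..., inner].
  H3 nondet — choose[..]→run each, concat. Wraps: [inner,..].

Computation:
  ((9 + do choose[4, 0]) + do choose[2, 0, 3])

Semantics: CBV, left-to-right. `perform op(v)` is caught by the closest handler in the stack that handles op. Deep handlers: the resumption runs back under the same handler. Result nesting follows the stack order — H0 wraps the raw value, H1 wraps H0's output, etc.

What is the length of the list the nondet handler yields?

Answer: 6

Working:
choose[4, 0] @ H3
  branch[0] choose=4:
    choose[2, 0, 3] @ H3
      branch[0] choose=2:
        H0 returns (15, ())
        H1 returns (15, ())
        H2 returns [(15, ())]
        H3 returns [[(15, ())]]
      branch[1] choose=0:
        H0 returns (13, ())
        H1 returns (13, ())
        H2 returns [(13, ())]
        H3 returns [[(13, ())]]
      branch[2] choose=3:
        H0 returns (16, ())
        H1 returns (16, ())
        H2 returns [(16, ())]
        H3 returns [[(16, ())]]
  branch[1] choose=0:
    choose[2, 0, 3] @ H3
      branch[0] choose=2:
        H0 returns (11, ())
        H1 returns (11, ())
        H2 returns [(11, ())]
        H3 returns [[(11, ())]]
      branch[1] choose=0:
        H0 returns (9, ())
        H1 returns (9, ())
        H2 returns [(9, ())]
        H3 returns [[(9, ())]]
      branch[2] choose=3:
        H0 returns (12, ())
        H1 returns (12, ())
        H2 returns [(12, ())]
        H3 returns [[(12, ())]]
= [[(15, ())], [(13, ())], [(16, ())], [(11, ())], [(9, ())], [(12, ())]]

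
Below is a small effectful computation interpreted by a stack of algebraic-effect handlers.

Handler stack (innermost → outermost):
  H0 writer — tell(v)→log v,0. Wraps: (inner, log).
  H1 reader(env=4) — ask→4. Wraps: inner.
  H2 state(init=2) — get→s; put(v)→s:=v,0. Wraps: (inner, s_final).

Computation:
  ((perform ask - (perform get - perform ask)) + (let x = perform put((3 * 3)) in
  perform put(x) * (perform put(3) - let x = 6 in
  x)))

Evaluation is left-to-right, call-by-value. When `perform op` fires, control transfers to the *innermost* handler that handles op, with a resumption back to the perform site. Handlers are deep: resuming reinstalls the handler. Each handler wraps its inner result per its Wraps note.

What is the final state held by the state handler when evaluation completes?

Answer: 3

Working:
ask @ H1 ⇒ 4
get @ H2 ⇒ 2
ask @ H1 ⇒ 4
put(9) @ H2 ⇒ s:=9
put(0) @ H2 ⇒ s:=0
put(3) @ H2 ⇒ s:=3
H0 returns (6, ())
H1 returns (6, ())
H2 returns ((6, ()), 3)
= ((6, ()), 3)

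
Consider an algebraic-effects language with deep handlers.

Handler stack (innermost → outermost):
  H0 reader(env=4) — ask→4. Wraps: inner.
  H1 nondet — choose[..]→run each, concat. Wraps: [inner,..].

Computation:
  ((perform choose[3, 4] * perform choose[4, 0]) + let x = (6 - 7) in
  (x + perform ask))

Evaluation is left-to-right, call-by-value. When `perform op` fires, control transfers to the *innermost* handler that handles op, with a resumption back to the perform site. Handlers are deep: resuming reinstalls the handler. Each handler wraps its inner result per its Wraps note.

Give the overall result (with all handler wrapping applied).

Answer: [15, 3, 19, 3]

Working:
choose[3, 4] @ H1
  branch[0] choose=3:
    choose[4, 0] @ H1
      branch[0] choose=4:
        ask @ H0 ⇒ 4
        H0 returns 15
        H1 returns [15]
      branch[1] choose=0:
        ask @ H0 ⇒ 4
        H0 returns 3
        H1 returns [3]
  branch[1] choose=4:
    choose[4, 0] @ H1
      branch[0] choose=4:
        ask @ H0 ⇒ 4
        H0 returns 19
        H1 returns [19]
      branch[1] choose=0:
        ask @ H0 ⇒ 4
        H0 returns 3
        H1 returns [3]
= [15, 3, 19, 3]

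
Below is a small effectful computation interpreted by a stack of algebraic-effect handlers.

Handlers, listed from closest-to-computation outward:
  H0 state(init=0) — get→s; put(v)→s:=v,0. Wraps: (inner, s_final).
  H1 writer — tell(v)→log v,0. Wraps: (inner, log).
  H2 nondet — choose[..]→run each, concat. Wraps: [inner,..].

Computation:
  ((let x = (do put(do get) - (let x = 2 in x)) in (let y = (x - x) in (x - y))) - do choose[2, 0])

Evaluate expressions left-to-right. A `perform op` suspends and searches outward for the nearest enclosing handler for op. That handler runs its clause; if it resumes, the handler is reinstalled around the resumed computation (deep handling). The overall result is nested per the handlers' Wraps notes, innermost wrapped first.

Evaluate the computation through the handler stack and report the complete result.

Answer: [((-4, 0), ()), ((-2, 0), ())]

Step-by-step:
get @ H0 ⇒ 0
put(0) @ H0 ⇒ s:=0
choose[2, 0] @ H2
  branch[0] choose=2:
    H0 returns (-4, 0)
    H1 returns ((-4, 0), ())
    H2 returns [((-4, 0), ())]
  branch[1] choose=0:
    H0 returns (-2, 0)
    H1 returns ((-2, 0), ())
    H2 returns [((-2, 0), ())]
= [((-4, 0), ()), ((-2, 0), ())]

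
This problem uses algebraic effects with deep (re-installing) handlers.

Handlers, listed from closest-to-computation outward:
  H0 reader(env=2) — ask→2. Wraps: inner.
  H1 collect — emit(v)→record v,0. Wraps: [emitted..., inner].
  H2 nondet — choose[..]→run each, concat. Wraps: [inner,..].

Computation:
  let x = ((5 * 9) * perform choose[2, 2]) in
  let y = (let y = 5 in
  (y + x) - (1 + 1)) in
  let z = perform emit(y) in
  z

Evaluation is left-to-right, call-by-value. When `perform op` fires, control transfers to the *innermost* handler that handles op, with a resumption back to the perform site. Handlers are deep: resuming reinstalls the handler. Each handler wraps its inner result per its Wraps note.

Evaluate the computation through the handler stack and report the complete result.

Working:
choose[2, 2] @ H2
  branch[0] choose=2:
    emit(93) @ H1 ⇒ out+=93
    H0 returns 0
    H1 returns [93, 0]
    H2 returns [[93, 0]]
  branch[1] choose=2:
    emit(93) @ H1 ⇒ out+=93
    H0 returns 0
    H1 returns [93, 0]
    H2 returns [[93, 0]]
= [[93, 0], [93, 0]]

Answer: [[93, 0], [93, 0]]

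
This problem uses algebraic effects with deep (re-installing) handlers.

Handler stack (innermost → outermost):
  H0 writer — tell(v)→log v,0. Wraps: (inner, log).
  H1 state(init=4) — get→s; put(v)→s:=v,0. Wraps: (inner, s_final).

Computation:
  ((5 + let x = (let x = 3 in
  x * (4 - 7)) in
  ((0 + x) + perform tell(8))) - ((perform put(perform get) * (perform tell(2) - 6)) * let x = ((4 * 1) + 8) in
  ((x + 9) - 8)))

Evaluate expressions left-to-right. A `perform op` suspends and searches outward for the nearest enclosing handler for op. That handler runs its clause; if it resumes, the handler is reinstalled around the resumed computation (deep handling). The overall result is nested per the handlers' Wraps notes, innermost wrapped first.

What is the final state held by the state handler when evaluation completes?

Answer: 4

Evaluation trace:
tell(8) @ H0 ⇒ log+=8
get @ H1 ⇒ 4
put(4) @ H1 ⇒ s:=4
tell(2) @ H0 ⇒ log+=2
H0 returns (-4, (8, 2))
H1 returns ((-4, (8, 2)), 4)
= ((-4, (8, 2)), 4)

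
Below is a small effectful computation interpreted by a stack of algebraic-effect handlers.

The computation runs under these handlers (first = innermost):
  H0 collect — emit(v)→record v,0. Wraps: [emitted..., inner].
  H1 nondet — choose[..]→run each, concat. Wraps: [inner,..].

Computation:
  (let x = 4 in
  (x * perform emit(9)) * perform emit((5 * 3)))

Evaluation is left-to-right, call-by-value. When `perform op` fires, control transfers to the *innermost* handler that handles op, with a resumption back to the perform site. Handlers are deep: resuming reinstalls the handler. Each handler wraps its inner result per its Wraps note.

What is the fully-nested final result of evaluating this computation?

Answer: [[9, 15, 0]]

Step-by-step:
emit(9) @ H0 ⇒ out+=9
emit(15) @ H0 ⇒ out+=15
H0 returns [9, 15, 0]
H1 returns [[9, 15, 0]]
= [[9, 15, 0]]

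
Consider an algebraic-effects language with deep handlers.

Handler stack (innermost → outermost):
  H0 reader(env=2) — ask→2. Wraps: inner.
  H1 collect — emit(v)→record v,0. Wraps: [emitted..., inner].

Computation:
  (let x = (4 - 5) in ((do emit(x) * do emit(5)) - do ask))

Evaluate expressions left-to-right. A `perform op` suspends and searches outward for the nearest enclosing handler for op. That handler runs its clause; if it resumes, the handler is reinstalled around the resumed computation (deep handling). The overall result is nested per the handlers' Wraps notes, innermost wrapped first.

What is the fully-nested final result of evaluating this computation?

Step-by-step:
emit(-1) @ H1 ⇒ out+=-1
emit(5) @ H1 ⇒ out+=5
ask @ H0 ⇒ 2
H0 returns -2
H1 returns [-1, 5, -2]
= [-1, 5, -2]

Answer: [-1, 5, -2]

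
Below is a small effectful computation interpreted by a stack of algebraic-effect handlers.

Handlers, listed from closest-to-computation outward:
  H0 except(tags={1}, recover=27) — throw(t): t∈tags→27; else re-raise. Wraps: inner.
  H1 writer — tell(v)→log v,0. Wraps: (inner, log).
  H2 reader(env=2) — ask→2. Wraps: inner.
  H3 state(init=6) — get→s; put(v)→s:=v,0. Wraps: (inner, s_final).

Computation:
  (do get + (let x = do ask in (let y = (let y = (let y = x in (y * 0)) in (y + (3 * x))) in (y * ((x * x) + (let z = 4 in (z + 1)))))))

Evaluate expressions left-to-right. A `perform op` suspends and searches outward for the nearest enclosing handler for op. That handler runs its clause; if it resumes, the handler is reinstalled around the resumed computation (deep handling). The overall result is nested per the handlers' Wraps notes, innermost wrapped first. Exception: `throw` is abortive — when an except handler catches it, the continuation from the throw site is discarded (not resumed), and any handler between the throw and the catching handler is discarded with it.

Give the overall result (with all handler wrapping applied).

Working:
get @ H3 ⇒ 6
ask @ H2 ⇒ 2
H0 returns 60
H1 returns (60, ())
H2 returns (60, ())
H3 returns ((60, ()), 6)
= ((60, ()), 6)

Answer: ((60, ()), 6)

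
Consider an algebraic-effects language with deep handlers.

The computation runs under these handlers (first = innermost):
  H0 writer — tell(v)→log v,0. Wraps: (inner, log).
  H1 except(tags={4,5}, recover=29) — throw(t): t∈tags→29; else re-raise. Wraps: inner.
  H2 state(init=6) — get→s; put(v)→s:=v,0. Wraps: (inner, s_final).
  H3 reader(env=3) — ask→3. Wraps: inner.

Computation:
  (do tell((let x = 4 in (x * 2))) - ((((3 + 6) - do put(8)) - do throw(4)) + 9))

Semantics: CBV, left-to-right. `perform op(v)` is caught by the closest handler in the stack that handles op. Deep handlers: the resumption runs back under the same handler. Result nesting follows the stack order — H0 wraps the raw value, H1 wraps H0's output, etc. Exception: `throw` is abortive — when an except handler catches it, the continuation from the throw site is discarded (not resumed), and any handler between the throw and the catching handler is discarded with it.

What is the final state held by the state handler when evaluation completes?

Evaluation trace:
tell(8) @ H0 ⇒ log+=8
put(8) @ H2 ⇒ s:=8
throw(4) @ H1 caught ⇒ 29
H2 returns (29, 8)
H3 returns (29, 8)
= (29, 8)

Answer: 8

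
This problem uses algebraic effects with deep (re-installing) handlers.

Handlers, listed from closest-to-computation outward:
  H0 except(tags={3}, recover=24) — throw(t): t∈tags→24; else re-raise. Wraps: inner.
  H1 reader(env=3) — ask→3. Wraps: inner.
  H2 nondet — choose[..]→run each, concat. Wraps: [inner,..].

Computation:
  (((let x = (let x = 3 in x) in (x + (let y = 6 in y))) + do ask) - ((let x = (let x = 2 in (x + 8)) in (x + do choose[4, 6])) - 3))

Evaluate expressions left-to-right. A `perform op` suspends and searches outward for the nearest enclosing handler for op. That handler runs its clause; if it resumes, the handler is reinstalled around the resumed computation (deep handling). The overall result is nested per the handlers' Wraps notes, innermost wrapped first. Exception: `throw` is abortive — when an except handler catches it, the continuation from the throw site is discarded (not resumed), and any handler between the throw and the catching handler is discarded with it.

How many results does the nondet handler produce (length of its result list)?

Answer: 2

Step-by-step:
ask @ H1 ⇒ 3
choose[4, 6] @ H2
  branch[0] choose=4:
    H0 returns 1
    H1 returns 1
    H2 returns [1]
  branch[1] choose=6:
    H0 returns -1
    H1 returns -1
    H2 returns [-1]
= [1, -1]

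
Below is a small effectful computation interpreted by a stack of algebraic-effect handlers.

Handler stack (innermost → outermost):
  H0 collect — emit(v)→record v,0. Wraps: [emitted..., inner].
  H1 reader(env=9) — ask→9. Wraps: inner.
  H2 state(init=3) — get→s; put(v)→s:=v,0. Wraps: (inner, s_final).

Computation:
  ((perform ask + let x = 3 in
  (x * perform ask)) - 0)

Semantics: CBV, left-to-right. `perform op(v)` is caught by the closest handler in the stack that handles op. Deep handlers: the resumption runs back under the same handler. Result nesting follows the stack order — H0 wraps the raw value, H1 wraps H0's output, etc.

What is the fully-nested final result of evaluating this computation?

Answer: ([36], 3)

Working:
ask @ H1 ⇒ 9
ask @ H1 ⇒ 9
H0 returns [36]
H1 returns [36]
H2 returns ([36], 3)
= ([36], 3)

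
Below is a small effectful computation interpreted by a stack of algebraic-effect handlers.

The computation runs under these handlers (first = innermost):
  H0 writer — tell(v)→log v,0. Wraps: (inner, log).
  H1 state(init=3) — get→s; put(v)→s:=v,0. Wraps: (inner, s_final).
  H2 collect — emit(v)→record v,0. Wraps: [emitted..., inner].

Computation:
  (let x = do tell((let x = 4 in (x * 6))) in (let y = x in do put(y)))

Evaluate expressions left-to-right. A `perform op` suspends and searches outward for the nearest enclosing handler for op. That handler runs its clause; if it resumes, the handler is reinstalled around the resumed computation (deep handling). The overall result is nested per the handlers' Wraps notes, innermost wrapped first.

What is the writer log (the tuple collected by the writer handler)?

Answer: (24)

Step-by-step:
tell(24) @ H0 ⇒ log+=24
put(0) @ H1 ⇒ s:=0
H0 returns (0, (24))
H1 returns ((0, (24)), 0)
H2 returns [((0, (24)), 0)]
= [((0, (24)), 0)]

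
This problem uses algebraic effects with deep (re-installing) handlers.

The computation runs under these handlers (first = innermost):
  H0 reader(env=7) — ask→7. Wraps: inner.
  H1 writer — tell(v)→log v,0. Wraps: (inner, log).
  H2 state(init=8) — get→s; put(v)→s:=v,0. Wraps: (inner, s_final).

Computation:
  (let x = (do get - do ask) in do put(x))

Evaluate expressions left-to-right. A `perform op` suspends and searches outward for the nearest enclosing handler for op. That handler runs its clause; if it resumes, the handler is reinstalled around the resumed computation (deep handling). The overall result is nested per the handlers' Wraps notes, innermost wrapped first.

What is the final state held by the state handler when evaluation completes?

Answer: 1

Step-by-step:
get @ H2 ⇒ 8
ask @ H0 ⇒ 7
put(1) @ H2 ⇒ s:=1
H0 returns 0
H1 returns (0, ())
H2 returns ((0, ()), 1)
= ((0, ()), 1)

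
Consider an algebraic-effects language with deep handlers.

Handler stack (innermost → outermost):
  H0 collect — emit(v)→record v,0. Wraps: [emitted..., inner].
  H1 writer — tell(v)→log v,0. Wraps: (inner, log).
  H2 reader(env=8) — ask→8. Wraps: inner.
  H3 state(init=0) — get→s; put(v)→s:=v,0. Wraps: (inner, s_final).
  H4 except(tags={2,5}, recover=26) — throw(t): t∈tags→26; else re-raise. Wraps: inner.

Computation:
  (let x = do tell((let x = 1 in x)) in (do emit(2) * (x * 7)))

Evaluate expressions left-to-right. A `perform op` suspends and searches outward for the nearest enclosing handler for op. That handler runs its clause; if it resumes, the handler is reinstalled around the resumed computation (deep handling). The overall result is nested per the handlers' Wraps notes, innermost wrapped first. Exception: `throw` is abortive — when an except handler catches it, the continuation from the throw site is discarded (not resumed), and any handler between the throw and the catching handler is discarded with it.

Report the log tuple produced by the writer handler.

Evaluation trace:
tell(1) @ H1 ⇒ log+=1
emit(2) @ H0 ⇒ out+=2
H0 returns [2, 0]
H1 returns ([2, 0], (1))
H2 returns ([2, 0], (1))
H3 returns (([2, 0], (1)), 0)
H4 returns (([2, 0], (1)), 0)
= (([2, 0], (1)), 0)

Answer: (1)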